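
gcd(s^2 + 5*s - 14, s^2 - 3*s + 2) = s - 2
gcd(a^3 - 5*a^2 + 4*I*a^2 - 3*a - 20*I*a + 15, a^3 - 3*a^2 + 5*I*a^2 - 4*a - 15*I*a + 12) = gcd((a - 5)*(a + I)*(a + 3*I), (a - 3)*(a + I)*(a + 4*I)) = a + I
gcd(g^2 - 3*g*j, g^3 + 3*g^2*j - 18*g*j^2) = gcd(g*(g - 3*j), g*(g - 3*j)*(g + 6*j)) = g^2 - 3*g*j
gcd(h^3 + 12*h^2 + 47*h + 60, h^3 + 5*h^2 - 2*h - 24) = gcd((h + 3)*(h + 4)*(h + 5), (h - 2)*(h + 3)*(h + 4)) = h^2 + 7*h + 12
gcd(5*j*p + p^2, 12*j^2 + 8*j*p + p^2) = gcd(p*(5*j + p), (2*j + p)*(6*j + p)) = 1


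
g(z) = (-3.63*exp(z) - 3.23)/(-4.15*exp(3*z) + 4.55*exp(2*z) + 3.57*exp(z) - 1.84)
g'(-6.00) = 0.01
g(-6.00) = 1.77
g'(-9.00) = 0.00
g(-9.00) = 1.76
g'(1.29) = -0.36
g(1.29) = 0.13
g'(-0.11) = 0.84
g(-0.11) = -3.20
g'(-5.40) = 0.02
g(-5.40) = 1.78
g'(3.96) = -0.00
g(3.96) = 0.00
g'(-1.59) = 5.10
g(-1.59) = 4.14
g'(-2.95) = 0.38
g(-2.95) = 2.08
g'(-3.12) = 0.31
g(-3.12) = 2.03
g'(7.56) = -0.00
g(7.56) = 0.00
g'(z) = (-3.63*exp(z) - 3.23)*(12.45*exp(3*z) - 9.1*exp(2*z) - 3.57*exp(z))/(-4.15*exp(3*z) + 4.55*exp(2*z) + 3.57*exp(z) - 1.84)^2 - 3.63*exp(z)/(-4.15*exp(3*z) + 4.55*exp(2*z) + 3.57*exp(z) - 1.84) = (-30.129*exp(3*z) - 23.697*exp(2*z) + 29.393*exp(z) + 18.2103)*exp(z)/(17.2225*exp(6*z) - 37.765*exp(5*z) - 8.9285*exp(4*z) + 47.759*exp(3*z) - 3.9991*exp(2*z) - 13.1376*exp(z) + 3.3856)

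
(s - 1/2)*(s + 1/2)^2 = s^3 + s^2/2 - s/4 - 1/8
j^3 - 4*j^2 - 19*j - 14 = (j - 7)*(j + 1)*(j + 2)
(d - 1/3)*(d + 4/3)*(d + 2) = d^3 + 3*d^2 + 14*d/9 - 8/9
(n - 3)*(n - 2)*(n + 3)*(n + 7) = n^4 + 5*n^3 - 23*n^2 - 45*n + 126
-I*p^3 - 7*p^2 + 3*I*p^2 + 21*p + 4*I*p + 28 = (p - 4)*(p - 7*I)*(-I*p - I)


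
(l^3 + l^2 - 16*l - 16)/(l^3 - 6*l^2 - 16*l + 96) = (l + 1)/(l - 6)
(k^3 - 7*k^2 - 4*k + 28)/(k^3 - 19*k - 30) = (k^2 - 9*k + 14)/(k^2 - 2*k - 15)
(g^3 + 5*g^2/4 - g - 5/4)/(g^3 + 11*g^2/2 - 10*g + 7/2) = (4*g^2 + 9*g + 5)/(2*(2*g^2 + 13*g - 7))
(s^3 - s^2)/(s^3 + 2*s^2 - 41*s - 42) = s^2*(s - 1)/(s^3 + 2*s^2 - 41*s - 42)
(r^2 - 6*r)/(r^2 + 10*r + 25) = r*(r - 6)/(r^2 + 10*r + 25)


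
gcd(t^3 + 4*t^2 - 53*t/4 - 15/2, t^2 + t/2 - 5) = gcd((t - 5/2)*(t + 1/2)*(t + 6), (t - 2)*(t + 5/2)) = 1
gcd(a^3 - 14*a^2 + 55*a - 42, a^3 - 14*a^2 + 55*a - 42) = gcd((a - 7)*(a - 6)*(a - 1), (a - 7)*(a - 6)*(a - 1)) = a^3 - 14*a^2 + 55*a - 42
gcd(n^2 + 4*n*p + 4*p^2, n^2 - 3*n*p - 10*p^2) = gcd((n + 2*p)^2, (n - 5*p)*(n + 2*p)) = n + 2*p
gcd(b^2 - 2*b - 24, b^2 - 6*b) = b - 6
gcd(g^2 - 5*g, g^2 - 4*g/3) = g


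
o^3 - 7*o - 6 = (o - 3)*(o + 1)*(o + 2)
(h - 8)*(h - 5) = h^2 - 13*h + 40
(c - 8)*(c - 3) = c^2 - 11*c + 24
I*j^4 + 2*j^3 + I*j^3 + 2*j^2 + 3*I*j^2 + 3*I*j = j*(j - 3*I)*(j + I)*(I*j + I)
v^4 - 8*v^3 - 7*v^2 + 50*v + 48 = (v - 8)*(v - 3)*(v + 1)*(v + 2)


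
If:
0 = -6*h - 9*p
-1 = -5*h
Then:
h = 1/5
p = -2/15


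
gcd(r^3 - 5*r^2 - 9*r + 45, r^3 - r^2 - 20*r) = r - 5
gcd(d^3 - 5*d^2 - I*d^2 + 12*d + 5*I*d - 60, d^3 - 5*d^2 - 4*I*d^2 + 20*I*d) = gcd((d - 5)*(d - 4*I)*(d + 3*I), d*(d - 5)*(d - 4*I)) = d^2 + d*(-5 - 4*I) + 20*I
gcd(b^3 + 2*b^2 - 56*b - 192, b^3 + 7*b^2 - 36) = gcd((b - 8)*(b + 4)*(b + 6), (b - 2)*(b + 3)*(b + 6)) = b + 6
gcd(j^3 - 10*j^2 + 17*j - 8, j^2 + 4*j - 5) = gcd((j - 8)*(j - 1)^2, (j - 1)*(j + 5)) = j - 1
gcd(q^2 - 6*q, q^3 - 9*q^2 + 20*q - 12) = q - 6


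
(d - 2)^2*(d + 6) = d^3 + 2*d^2 - 20*d + 24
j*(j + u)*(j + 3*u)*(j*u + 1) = j^4*u + 4*j^3*u^2 + j^3 + 3*j^2*u^3 + 4*j^2*u + 3*j*u^2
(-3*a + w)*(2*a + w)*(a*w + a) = -6*a^3*w - 6*a^3 - a^2*w^2 - a^2*w + a*w^3 + a*w^2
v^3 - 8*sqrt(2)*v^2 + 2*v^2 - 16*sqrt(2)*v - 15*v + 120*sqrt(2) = (v - 3)*(v + 5)*(v - 8*sqrt(2))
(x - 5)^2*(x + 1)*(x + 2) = x^4 - 7*x^3 - 3*x^2 + 55*x + 50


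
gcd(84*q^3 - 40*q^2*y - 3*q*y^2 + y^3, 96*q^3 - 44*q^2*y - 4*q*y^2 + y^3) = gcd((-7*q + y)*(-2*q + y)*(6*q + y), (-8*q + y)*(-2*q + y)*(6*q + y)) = -12*q^2 + 4*q*y + y^2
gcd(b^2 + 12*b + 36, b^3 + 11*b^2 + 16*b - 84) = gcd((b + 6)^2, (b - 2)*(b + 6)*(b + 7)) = b + 6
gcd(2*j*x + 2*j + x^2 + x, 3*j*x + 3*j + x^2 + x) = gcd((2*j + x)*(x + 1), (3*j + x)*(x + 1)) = x + 1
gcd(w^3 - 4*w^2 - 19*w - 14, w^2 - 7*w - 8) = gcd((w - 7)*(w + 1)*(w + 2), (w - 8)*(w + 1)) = w + 1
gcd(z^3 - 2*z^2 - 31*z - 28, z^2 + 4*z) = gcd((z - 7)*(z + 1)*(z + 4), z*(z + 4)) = z + 4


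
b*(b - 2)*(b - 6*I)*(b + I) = b^4 - 2*b^3 - 5*I*b^3 + 6*b^2 + 10*I*b^2 - 12*b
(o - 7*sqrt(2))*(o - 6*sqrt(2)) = o^2 - 13*sqrt(2)*o + 84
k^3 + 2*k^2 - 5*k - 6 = (k - 2)*(k + 1)*(k + 3)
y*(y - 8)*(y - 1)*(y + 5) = y^4 - 4*y^3 - 37*y^2 + 40*y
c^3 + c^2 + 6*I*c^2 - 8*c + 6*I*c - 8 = (c + 1)*(c + 2*I)*(c + 4*I)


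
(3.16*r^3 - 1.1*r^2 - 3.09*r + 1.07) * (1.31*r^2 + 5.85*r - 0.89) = 4.1396*r^5 + 17.045*r^4 - 13.2953*r^3 - 15.6958*r^2 + 9.0096*r - 0.9523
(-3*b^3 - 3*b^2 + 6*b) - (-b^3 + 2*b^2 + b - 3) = -2*b^3 - 5*b^2 + 5*b + 3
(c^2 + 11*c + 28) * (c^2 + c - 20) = c^4 + 12*c^3 + 19*c^2 - 192*c - 560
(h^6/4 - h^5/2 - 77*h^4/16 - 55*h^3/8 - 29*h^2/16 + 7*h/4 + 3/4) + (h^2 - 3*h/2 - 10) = h^6/4 - h^5/2 - 77*h^4/16 - 55*h^3/8 - 13*h^2/16 + h/4 - 37/4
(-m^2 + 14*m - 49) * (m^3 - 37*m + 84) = -m^5 + 14*m^4 - 12*m^3 - 602*m^2 + 2989*m - 4116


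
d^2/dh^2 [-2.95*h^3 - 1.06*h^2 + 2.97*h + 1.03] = -17.7*h - 2.12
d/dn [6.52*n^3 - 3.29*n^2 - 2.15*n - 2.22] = 19.56*n^2 - 6.58*n - 2.15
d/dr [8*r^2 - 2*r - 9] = 16*r - 2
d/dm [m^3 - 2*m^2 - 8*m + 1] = 3*m^2 - 4*m - 8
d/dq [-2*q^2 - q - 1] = -4*q - 1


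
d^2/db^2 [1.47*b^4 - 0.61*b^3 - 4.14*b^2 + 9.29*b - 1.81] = 17.64*b^2 - 3.66*b - 8.28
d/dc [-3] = 0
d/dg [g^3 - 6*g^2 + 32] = 3*g*(g - 4)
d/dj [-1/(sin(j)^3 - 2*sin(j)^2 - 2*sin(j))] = (3*cos(j) - 4/tan(j) - 2*cos(j)/sin(j)^2)/(sin(j)^2 - 2*sin(j) - 2)^2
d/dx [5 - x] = -1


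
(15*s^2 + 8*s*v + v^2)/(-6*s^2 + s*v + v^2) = (-5*s - v)/(2*s - v)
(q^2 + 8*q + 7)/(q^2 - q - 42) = (q^2 + 8*q + 7)/(q^2 - q - 42)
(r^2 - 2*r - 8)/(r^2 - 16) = (r + 2)/(r + 4)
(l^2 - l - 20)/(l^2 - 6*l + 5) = (l + 4)/(l - 1)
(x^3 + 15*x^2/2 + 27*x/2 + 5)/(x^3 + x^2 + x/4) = 2*(x^2 + 7*x + 10)/(x*(2*x + 1))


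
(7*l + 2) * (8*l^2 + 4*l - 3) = 56*l^3 + 44*l^2 - 13*l - 6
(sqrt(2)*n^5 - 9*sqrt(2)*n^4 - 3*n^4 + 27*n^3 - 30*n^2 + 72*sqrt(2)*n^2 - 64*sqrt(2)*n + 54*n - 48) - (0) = sqrt(2)*n^5 - 9*sqrt(2)*n^4 - 3*n^4 + 27*n^3 - 30*n^2 + 72*sqrt(2)*n^2 - 64*sqrt(2)*n + 54*n - 48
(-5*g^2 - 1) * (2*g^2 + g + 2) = -10*g^4 - 5*g^3 - 12*g^2 - g - 2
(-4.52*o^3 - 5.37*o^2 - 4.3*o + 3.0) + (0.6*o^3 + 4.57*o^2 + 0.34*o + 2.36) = -3.92*o^3 - 0.8*o^2 - 3.96*o + 5.36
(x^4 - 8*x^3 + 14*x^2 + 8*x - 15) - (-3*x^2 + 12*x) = x^4 - 8*x^3 + 17*x^2 - 4*x - 15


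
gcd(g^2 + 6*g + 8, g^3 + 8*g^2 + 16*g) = g + 4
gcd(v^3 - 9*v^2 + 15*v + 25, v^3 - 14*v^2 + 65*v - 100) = v^2 - 10*v + 25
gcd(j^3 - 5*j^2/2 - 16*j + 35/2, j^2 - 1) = j - 1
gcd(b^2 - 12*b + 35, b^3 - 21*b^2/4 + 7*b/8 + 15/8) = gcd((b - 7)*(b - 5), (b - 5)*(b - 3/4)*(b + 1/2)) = b - 5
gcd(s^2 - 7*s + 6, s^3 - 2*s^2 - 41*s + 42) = s - 1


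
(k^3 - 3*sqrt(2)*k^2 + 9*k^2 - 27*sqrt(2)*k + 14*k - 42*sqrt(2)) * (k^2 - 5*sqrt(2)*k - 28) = k^5 - 8*sqrt(2)*k^4 + 9*k^4 - 72*sqrt(2)*k^3 + 16*k^3 - 28*sqrt(2)*k^2 + 18*k^2 + 28*k + 756*sqrt(2)*k + 1176*sqrt(2)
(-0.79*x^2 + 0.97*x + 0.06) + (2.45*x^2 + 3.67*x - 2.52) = 1.66*x^2 + 4.64*x - 2.46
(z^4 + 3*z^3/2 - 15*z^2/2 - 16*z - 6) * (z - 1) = z^5 + z^4/2 - 9*z^3 - 17*z^2/2 + 10*z + 6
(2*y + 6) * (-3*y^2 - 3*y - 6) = -6*y^3 - 24*y^2 - 30*y - 36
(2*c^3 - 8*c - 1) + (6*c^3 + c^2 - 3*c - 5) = 8*c^3 + c^2 - 11*c - 6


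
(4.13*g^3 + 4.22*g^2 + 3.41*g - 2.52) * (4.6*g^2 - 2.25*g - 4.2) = 18.998*g^5 + 10.1195*g^4 - 11.155*g^3 - 36.9885*g^2 - 8.652*g + 10.584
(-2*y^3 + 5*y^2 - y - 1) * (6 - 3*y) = 6*y^4 - 27*y^3 + 33*y^2 - 3*y - 6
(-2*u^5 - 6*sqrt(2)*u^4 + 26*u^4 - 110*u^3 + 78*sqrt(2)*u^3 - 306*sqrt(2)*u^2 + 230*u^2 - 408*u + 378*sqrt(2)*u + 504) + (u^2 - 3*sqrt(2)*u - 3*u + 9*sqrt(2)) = -2*u^5 - 6*sqrt(2)*u^4 + 26*u^4 - 110*u^3 + 78*sqrt(2)*u^3 - 306*sqrt(2)*u^2 + 231*u^2 - 411*u + 375*sqrt(2)*u + 9*sqrt(2) + 504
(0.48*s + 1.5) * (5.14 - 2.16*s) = -1.0368*s^2 - 0.772800000000001*s + 7.71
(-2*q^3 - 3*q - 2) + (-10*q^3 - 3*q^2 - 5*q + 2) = -12*q^3 - 3*q^2 - 8*q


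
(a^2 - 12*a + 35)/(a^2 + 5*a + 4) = (a^2 - 12*a + 35)/(a^2 + 5*a + 4)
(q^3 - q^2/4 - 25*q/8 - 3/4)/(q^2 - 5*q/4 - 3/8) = (2*q^2 - q - 6)/(2*q - 3)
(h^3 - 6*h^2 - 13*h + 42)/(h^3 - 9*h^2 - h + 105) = (h - 2)/(h - 5)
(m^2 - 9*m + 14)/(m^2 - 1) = (m^2 - 9*m + 14)/(m^2 - 1)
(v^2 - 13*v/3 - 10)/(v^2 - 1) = (v^2 - 13*v/3 - 10)/(v^2 - 1)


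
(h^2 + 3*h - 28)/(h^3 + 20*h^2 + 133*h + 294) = (h - 4)/(h^2 + 13*h + 42)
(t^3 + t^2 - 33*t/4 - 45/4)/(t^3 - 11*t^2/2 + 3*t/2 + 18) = (t + 5/2)/(t - 4)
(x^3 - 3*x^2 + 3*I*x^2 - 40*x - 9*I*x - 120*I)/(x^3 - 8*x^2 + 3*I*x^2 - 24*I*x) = (x + 5)/x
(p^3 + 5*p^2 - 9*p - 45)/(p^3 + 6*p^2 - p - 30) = (p - 3)/(p - 2)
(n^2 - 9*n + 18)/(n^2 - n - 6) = (n - 6)/(n + 2)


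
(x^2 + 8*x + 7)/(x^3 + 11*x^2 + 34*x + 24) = (x + 7)/(x^2 + 10*x + 24)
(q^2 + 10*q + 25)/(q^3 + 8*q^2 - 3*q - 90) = (q + 5)/(q^2 + 3*q - 18)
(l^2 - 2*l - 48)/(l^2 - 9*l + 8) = (l + 6)/(l - 1)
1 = 1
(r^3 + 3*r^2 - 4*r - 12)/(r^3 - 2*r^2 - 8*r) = (r^2 + r - 6)/(r*(r - 4))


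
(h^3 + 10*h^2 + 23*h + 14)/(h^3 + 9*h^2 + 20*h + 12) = (h + 7)/(h + 6)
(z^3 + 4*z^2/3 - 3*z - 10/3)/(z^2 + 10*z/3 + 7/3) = (3*z^2 + z - 10)/(3*z + 7)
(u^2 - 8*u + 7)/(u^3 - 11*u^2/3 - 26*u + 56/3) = 3*(u - 1)/(3*u^2 + 10*u - 8)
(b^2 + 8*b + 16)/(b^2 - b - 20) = (b + 4)/(b - 5)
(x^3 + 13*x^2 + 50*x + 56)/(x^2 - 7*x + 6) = (x^3 + 13*x^2 + 50*x + 56)/(x^2 - 7*x + 6)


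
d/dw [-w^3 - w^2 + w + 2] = -3*w^2 - 2*w + 1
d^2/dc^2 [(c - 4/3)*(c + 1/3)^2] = 6*c - 4/3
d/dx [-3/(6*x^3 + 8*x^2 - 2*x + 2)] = 3*(9*x^2 + 8*x - 1)/(2*(3*x^3 + 4*x^2 - x + 1)^2)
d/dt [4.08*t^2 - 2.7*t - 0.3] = 8.16*t - 2.7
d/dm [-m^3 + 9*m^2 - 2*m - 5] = -3*m^2 + 18*m - 2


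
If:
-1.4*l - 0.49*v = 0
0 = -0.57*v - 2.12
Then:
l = 1.30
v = -3.72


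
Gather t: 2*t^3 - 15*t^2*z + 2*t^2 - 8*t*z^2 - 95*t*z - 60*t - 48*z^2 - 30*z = 2*t^3 + t^2*(2 - 15*z) + t*(-8*z^2 - 95*z - 60) - 48*z^2 - 30*z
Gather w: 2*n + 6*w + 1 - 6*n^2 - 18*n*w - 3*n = -6*n^2 - n + w*(6 - 18*n) + 1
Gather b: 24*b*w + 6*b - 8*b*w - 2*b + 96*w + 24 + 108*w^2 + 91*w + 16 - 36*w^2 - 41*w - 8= b*(16*w + 4) + 72*w^2 + 146*w + 32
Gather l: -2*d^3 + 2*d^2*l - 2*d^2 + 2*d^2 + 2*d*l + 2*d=-2*d^3 + 2*d + l*(2*d^2 + 2*d)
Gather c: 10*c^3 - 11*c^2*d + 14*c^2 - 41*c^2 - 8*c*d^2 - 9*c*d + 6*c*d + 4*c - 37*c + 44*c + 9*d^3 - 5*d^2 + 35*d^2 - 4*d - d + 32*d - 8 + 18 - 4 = 10*c^3 + c^2*(-11*d - 27) + c*(-8*d^2 - 3*d + 11) + 9*d^3 + 30*d^2 + 27*d + 6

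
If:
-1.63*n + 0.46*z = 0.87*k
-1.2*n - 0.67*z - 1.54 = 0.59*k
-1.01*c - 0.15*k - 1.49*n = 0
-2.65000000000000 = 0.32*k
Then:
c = -4.48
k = -8.28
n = 3.87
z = -1.94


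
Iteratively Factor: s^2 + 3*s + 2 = (s + 2)*(s + 1)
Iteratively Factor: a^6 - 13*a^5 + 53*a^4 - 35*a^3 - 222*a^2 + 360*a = (a + 2)*(a^5 - 15*a^4 + 83*a^3 - 201*a^2 + 180*a) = (a - 3)*(a + 2)*(a^4 - 12*a^3 + 47*a^2 - 60*a) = (a - 3)^2*(a + 2)*(a^3 - 9*a^2 + 20*a) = (a - 5)*(a - 3)^2*(a + 2)*(a^2 - 4*a) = a*(a - 5)*(a - 3)^2*(a + 2)*(a - 4)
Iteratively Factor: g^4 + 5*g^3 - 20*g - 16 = (g + 2)*(g^3 + 3*g^2 - 6*g - 8) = (g - 2)*(g + 2)*(g^2 + 5*g + 4) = (g - 2)*(g + 2)*(g + 4)*(g + 1)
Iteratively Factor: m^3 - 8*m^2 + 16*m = (m - 4)*(m^2 - 4*m) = (m - 4)^2*(m)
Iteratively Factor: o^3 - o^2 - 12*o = (o - 4)*(o^2 + 3*o) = o*(o - 4)*(o + 3)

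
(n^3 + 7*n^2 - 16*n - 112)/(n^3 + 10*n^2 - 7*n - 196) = (n + 4)/(n + 7)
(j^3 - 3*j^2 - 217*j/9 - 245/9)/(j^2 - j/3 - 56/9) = (3*j^2 - 16*j - 35)/(3*j - 8)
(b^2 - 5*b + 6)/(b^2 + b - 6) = (b - 3)/(b + 3)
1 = 1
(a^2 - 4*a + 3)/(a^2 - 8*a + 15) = (a - 1)/(a - 5)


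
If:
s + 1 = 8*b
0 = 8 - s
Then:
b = 9/8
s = 8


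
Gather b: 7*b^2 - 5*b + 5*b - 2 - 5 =7*b^2 - 7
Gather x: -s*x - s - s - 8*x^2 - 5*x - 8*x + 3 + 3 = -2*s - 8*x^2 + x*(-s - 13) + 6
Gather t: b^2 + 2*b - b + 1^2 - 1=b^2 + b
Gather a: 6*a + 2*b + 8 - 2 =6*a + 2*b + 6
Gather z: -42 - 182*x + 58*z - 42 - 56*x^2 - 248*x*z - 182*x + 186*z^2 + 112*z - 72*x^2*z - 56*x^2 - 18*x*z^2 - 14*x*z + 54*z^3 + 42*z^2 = -112*x^2 - 364*x + 54*z^3 + z^2*(228 - 18*x) + z*(-72*x^2 - 262*x + 170) - 84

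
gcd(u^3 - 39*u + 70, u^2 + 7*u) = u + 7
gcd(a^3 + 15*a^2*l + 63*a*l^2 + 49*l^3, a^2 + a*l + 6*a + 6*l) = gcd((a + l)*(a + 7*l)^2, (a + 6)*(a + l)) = a + l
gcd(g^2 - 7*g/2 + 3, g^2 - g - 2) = g - 2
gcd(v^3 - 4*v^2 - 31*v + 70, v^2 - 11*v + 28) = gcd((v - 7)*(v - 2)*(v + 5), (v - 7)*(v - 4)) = v - 7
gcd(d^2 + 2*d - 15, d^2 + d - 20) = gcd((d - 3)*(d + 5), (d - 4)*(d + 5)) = d + 5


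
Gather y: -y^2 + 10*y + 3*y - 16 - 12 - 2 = -y^2 + 13*y - 30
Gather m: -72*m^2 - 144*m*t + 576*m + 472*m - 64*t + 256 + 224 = -72*m^2 + m*(1048 - 144*t) - 64*t + 480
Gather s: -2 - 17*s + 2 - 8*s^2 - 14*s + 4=-8*s^2 - 31*s + 4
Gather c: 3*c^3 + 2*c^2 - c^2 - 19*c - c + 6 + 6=3*c^3 + c^2 - 20*c + 12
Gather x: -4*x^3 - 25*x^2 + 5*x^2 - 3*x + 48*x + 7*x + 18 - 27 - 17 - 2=-4*x^3 - 20*x^2 + 52*x - 28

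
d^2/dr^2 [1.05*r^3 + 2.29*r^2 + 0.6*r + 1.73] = 6.3*r + 4.58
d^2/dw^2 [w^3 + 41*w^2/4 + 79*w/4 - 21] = 6*w + 41/2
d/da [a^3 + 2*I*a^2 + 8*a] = 3*a^2 + 4*I*a + 8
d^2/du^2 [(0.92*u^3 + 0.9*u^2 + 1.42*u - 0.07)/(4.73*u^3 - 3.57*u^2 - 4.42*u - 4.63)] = (71.341644*u^6 + 306.02154*u^5 + 192.007728*u^4 + 367.551944*u^3 + 400.309662*u^2 - 38.32155*u - 19.954066)/(105.823817*u^9 - 239.613759*u^8 - 115.814523*u^7 + 91.560498*u^6 + 577.32*u^5 + 194.523843*u^4 - 220.513009*u^3 - 500.949795*u^2 - 284.253294*u - 99.252847)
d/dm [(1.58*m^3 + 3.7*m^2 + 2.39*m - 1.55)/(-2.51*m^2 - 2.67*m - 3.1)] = (-3.9658*m^4 - 8.4372*m^3 - 18.5741*m^2 - 30.721*m - 11.5475)/(6.3001*m^4 + 13.4034*m^3 + 22.6909*m^2 + 16.554*m + 9.61)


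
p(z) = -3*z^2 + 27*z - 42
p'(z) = 27 - 6*z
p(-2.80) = -141.12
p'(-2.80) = 43.80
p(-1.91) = -104.51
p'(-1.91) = 38.46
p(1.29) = -12.16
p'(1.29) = 19.26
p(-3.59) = -177.59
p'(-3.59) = 48.54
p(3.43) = 15.32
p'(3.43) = 6.42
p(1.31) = -11.78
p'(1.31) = 19.14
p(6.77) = 3.29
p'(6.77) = -13.62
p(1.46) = -8.97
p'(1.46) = 18.24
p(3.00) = 12.00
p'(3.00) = 9.00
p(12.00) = -150.00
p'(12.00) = -45.00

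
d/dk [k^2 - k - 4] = 2*k - 1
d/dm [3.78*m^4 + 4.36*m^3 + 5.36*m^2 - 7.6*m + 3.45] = 15.12*m^3 + 13.08*m^2 + 10.72*m - 7.6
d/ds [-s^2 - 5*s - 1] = -2*s - 5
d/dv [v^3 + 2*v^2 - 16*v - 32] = 3*v^2 + 4*v - 16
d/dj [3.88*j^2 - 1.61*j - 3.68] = 7.76*j - 1.61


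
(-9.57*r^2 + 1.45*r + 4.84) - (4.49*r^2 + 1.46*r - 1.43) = -14.06*r^2 - 0.01*r + 6.27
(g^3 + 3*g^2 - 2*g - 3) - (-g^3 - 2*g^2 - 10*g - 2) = 2*g^3 + 5*g^2 + 8*g - 1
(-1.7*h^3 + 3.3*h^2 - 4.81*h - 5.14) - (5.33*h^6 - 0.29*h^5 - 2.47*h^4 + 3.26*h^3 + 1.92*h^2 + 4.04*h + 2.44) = -5.33*h^6 + 0.29*h^5 + 2.47*h^4 - 4.96*h^3 + 1.38*h^2 - 8.85*h - 7.58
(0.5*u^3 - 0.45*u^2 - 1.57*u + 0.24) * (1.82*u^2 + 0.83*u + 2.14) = 0.91*u^5 - 0.404*u^4 - 2.1609*u^3 - 1.8293*u^2 - 3.1606*u + 0.5136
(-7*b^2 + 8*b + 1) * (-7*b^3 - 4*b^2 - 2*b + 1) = 49*b^5 - 28*b^4 - 25*b^3 - 27*b^2 + 6*b + 1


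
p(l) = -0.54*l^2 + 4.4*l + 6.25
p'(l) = 4.4 - 1.08*l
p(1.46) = 11.52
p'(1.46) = 2.82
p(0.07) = 6.56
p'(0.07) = 4.32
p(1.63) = 11.99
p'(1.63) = 2.64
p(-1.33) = -0.56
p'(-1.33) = 5.84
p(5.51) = 14.10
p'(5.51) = -1.55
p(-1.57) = -1.99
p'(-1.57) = 6.10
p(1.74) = 12.27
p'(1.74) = 2.52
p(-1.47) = -1.38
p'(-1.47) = 5.99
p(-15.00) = -181.25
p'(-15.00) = 20.60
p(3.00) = 14.59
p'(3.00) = 1.16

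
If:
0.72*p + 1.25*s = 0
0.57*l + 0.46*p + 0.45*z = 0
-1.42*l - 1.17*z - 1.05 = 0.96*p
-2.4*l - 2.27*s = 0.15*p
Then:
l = 1.90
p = 3.95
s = -2.27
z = -6.45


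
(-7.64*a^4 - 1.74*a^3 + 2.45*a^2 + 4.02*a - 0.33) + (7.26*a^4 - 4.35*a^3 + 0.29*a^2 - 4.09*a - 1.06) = -0.38*a^4 - 6.09*a^3 + 2.74*a^2 - 0.0700000000000003*a - 1.39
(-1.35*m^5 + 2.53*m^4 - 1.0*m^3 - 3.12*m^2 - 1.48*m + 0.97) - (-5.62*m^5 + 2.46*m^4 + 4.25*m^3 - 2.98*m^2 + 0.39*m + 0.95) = 4.27*m^5 + 0.0699999999999998*m^4 - 5.25*m^3 - 0.14*m^2 - 1.87*m + 0.02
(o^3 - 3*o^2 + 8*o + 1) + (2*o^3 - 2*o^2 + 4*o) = 3*o^3 - 5*o^2 + 12*o + 1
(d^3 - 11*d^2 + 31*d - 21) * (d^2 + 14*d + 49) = d^5 + 3*d^4 - 74*d^3 - 126*d^2 + 1225*d - 1029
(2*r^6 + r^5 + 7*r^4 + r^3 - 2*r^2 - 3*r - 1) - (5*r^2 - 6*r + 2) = 2*r^6 + r^5 + 7*r^4 + r^3 - 7*r^2 + 3*r - 3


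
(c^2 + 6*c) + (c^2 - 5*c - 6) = 2*c^2 + c - 6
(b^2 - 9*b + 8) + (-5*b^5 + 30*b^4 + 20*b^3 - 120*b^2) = -5*b^5 + 30*b^4 + 20*b^3 - 119*b^2 - 9*b + 8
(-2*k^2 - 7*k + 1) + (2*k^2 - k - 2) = -8*k - 1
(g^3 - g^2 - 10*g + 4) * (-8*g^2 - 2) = -8*g^5 + 8*g^4 + 78*g^3 - 30*g^2 + 20*g - 8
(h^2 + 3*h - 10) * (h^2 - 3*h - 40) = h^4 - 59*h^2 - 90*h + 400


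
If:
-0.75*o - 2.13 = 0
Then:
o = -2.84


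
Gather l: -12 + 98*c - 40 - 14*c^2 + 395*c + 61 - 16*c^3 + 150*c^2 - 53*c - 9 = -16*c^3 + 136*c^2 + 440*c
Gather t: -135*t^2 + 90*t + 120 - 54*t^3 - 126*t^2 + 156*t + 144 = -54*t^3 - 261*t^2 + 246*t + 264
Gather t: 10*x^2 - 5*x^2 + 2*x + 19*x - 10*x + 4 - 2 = 5*x^2 + 11*x + 2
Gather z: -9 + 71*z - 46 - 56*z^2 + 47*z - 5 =-56*z^2 + 118*z - 60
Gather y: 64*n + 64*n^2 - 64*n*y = 64*n^2 - 64*n*y + 64*n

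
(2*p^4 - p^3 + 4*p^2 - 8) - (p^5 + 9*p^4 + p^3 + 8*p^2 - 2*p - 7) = -p^5 - 7*p^4 - 2*p^3 - 4*p^2 + 2*p - 1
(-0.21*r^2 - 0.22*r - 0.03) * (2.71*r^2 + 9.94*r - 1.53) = -0.5691*r^4 - 2.6836*r^3 - 1.9468*r^2 + 0.0384*r + 0.0459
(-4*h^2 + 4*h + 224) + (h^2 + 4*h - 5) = -3*h^2 + 8*h + 219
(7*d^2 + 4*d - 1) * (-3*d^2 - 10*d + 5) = -21*d^4 - 82*d^3 - 2*d^2 + 30*d - 5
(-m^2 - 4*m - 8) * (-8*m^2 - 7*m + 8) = 8*m^4 + 39*m^3 + 84*m^2 + 24*m - 64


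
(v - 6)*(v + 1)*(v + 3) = v^3 - 2*v^2 - 21*v - 18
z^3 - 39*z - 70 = (z - 7)*(z + 2)*(z + 5)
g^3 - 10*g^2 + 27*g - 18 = (g - 6)*(g - 3)*(g - 1)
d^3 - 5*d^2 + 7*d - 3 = (d - 3)*(d - 1)^2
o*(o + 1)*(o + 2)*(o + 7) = o^4 + 10*o^3 + 23*o^2 + 14*o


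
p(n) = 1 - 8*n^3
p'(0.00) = 0.00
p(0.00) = 1.00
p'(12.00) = -3456.00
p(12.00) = -13823.00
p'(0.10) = -0.24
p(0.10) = 0.99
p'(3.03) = -220.34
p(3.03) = -221.55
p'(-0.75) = -13.50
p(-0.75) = 4.38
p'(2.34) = -131.41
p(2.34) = -101.50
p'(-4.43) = -471.00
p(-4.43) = 696.51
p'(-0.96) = -22.12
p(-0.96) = 8.08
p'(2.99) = -214.56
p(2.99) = -212.85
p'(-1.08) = -27.99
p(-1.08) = 11.08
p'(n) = -24*n^2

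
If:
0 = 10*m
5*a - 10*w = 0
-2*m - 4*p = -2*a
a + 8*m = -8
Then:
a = -8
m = 0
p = -4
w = -4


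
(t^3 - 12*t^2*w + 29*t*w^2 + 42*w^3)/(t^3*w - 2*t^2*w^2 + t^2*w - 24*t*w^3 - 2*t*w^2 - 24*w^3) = (t^2 - 6*t*w - 7*w^2)/(w*(t^2 + 4*t*w + t + 4*w))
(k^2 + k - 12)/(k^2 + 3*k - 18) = (k + 4)/(k + 6)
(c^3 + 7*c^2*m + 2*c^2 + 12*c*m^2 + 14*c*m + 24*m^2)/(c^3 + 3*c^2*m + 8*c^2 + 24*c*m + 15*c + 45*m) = (c^2 + 4*c*m + 2*c + 8*m)/(c^2 + 8*c + 15)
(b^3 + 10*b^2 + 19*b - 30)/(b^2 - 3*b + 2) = (b^2 + 11*b + 30)/(b - 2)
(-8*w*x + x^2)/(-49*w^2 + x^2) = x*(8*w - x)/(49*w^2 - x^2)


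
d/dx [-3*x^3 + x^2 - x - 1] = -9*x^2 + 2*x - 1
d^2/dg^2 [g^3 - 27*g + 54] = 6*g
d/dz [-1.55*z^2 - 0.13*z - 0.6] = -3.1*z - 0.13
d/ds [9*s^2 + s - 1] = 18*s + 1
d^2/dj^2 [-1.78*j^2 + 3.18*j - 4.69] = -3.56000000000000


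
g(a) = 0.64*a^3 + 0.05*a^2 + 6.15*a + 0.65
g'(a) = 1.92*a^2 + 0.1*a + 6.15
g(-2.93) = -33.04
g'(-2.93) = 22.34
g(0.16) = 1.64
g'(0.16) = 6.22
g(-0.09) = 0.10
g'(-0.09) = 6.16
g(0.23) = 2.07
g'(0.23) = 6.27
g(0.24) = 2.14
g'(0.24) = 6.28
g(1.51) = 12.25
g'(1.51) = 10.68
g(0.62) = 4.63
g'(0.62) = 6.95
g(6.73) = 239.39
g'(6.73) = 93.79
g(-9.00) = -517.21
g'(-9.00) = 160.77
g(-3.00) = -34.63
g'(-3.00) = 23.13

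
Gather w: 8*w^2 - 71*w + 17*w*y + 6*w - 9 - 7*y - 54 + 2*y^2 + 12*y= 8*w^2 + w*(17*y - 65) + 2*y^2 + 5*y - 63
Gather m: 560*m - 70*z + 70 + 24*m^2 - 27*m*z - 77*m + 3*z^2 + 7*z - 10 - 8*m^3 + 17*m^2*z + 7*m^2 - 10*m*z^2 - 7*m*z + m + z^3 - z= -8*m^3 + m^2*(17*z + 31) + m*(-10*z^2 - 34*z + 484) + z^3 + 3*z^2 - 64*z + 60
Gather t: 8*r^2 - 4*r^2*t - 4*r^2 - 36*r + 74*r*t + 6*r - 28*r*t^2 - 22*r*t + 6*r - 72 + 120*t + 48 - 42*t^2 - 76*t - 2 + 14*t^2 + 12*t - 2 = 4*r^2 - 24*r + t^2*(-28*r - 28) + t*(-4*r^2 + 52*r + 56) - 28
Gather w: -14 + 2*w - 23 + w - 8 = 3*w - 45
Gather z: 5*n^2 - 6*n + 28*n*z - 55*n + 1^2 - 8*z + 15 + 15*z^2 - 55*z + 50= 5*n^2 - 61*n + 15*z^2 + z*(28*n - 63) + 66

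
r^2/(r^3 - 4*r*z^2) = r/(r^2 - 4*z^2)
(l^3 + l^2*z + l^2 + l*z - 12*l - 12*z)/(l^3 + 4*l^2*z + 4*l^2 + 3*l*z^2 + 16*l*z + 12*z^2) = (l - 3)/(l + 3*z)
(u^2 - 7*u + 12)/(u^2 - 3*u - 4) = (u - 3)/(u + 1)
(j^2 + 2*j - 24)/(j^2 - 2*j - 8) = (j + 6)/(j + 2)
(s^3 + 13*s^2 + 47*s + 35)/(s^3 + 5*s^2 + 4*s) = (s^2 + 12*s + 35)/(s*(s + 4))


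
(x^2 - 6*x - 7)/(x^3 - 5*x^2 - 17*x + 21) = (x + 1)/(x^2 + 2*x - 3)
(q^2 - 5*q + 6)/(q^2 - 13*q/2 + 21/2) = 2*(q - 2)/(2*q - 7)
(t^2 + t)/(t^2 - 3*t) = (t + 1)/(t - 3)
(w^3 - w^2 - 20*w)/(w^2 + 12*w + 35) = w*(w^2 - w - 20)/(w^2 + 12*w + 35)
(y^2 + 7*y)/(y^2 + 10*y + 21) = y/(y + 3)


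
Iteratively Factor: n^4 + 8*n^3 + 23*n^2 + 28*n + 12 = (n + 2)*(n^3 + 6*n^2 + 11*n + 6) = (n + 1)*(n + 2)*(n^2 + 5*n + 6) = (n + 1)*(n + 2)*(n + 3)*(n + 2)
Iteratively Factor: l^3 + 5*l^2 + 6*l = (l)*(l^2 + 5*l + 6) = l*(l + 3)*(l + 2)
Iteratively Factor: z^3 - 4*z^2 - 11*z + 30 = (z + 3)*(z^2 - 7*z + 10) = (z - 2)*(z + 3)*(z - 5)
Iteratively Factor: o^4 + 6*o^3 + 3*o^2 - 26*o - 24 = (o + 4)*(o^3 + 2*o^2 - 5*o - 6) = (o + 3)*(o + 4)*(o^2 - o - 2) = (o - 2)*(o + 3)*(o + 4)*(o + 1)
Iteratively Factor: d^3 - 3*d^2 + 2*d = (d - 1)*(d^2 - 2*d) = d*(d - 1)*(d - 2)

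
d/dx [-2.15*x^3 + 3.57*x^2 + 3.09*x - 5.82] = -6.45*x^2 + 7.14*x + 3.09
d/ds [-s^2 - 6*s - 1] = -2*s - 6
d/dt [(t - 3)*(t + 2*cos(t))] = t + (3 - t)*(2*sin(t) - 1) + 2*cos(t)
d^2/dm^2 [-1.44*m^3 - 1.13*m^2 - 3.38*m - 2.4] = -8.64*m - 2.26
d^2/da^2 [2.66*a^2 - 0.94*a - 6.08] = 5.32000000000000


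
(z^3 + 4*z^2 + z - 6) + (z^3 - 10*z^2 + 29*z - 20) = 2*z^3 - 6*z^2 + 30*z - 26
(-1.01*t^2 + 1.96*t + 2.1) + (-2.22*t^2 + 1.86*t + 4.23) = -3.23*t^2 + 3.82*t + 6.33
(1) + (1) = 2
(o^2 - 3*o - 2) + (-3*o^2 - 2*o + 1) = -2*o^2 - 5*o - 1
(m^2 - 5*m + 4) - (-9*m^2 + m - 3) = 10*m^2 - 6*m + 7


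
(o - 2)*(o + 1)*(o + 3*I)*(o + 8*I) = o^4 - o^3 + 11*I*o^3 - 26*o^2 - 11*I*o^2 + 24*o - 22*I*o + 48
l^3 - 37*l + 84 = (l - 4)*(l - 3)*(l + 7)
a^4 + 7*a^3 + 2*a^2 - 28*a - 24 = (a - 2)*(a + 1)*(a + 2)*(a + 6)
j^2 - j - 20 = (j - 5)*(j + 4)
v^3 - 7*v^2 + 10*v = v*(v - 5)*(v - 2)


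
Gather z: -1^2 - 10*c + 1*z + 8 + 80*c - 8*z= 70*c - 7*z + 7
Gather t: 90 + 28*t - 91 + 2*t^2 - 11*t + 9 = 2*t^2 + 17*t + 8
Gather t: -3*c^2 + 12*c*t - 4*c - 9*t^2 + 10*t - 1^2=-3*c^2 - 4*c - 9*t^2 + t*(12*c + 10) - 1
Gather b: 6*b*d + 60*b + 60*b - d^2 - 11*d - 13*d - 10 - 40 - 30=b*(6*d + 120) - d^2 - 24*d - 80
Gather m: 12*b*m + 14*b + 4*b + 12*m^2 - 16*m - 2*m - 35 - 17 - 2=18*b + 12*m^2 + m*(12*b - 18) - 54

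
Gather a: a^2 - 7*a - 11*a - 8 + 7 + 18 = a^2 - 18*a + 17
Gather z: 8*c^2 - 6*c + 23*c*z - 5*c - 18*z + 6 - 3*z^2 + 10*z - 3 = 8*c^2 - 11*c - 3*z^2 + z*(23*c - 8) + 3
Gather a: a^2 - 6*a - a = a^2 - 7*a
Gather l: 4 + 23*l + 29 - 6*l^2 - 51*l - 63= -6*l^2 - 28*l - 30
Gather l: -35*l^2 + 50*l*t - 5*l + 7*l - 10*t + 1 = -35*l^2 + l*(50*t + 2) - 10*t + 1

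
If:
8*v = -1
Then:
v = -1/8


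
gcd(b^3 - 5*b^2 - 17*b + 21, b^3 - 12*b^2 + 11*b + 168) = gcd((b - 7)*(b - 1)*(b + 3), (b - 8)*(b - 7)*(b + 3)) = b^2 - 4*b - 21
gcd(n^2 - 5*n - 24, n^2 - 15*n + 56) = n - 8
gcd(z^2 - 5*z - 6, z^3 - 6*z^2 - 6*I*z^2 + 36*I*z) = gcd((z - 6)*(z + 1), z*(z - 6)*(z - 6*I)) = z - 6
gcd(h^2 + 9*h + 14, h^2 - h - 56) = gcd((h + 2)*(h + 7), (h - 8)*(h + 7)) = h + 7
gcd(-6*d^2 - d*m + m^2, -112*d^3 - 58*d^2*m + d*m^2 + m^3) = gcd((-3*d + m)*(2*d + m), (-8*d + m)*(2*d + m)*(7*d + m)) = 2*d + m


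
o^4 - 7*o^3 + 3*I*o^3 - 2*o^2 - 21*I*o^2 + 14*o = o*(o - 7)*(o + I)*(o + 2*I)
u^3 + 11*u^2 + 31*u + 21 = (u + 1)*(u + 3)*(u + 7)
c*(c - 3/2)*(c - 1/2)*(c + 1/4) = c^4 - 7*c^3/4 + c^2/4 + 3*c/16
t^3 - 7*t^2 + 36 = (t - 6)*(t - 3)*(t + 2)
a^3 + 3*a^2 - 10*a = a*(a - 2)*(a + 5)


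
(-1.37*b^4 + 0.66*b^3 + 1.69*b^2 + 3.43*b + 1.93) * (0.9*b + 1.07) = -1.233*b^5 - 0.8719*b^4 + 2.2272*b^3 + 4.8953*b^2 + 5.4071*b + 2.0651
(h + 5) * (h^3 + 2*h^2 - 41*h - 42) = h^4 + 7*h^3 - 31*h^2 - 247*h - 210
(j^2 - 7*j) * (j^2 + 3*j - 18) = j^4 - 4*j^3 - 39*j^2 + 126*j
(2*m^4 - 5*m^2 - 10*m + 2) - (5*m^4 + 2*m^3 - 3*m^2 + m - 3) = -3*m^4 - 2*m^3 - 2*m^2 - 11*m + 5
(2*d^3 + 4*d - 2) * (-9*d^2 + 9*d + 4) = -18*d^5 + 18*d^4 - 28*d^3 + 54*d^2 - 2*d - 8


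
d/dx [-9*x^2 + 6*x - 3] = 6 - 18*x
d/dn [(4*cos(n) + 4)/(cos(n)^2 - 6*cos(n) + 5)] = 4*(cos(n)^2 + 2*cos(n) - 11)*sin(n)/(cos(n)^2 - 6*cos(n) + 5)^2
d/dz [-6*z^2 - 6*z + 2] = -12*z - 6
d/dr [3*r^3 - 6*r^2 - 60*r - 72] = 9*r^2 - 12*r - 60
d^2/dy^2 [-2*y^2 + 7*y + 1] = -4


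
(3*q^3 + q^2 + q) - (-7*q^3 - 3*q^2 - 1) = 10*q^3 + 4*q^2 + q + 1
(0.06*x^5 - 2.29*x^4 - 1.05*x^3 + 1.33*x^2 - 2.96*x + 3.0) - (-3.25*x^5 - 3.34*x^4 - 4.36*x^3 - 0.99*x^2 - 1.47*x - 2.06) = 3.31*x^5 + 1.05*x^4 + 3.31*x^3 + 2.32*x^2 - 1.49*x + 5.06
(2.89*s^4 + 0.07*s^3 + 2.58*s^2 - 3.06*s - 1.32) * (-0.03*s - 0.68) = -0.0867*s^5 - 1.9673*s^4 - 0.125*s^3 - 1.6626*s^2 + 2.1204*s + 0.8976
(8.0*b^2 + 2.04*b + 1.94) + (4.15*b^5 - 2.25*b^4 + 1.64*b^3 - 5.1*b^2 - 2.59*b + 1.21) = 4.15*b^5 - 2.25*b^4 + 1.64*b^3 + 2.9*b^2 - 0.55*b + 3.15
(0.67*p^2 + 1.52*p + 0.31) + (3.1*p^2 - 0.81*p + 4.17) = 3.77*p^2 + 0.71*p + 4.48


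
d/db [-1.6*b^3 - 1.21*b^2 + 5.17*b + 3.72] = -4.8*b^2 - 2.42*b + 5.17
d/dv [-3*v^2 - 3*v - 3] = -6*v - 3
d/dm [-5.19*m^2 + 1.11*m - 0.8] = 1.11 - 10.38*m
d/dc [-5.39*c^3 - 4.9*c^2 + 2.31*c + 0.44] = -16.17*c^2 - 9.8*c + 2.31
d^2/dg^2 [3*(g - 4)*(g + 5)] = 6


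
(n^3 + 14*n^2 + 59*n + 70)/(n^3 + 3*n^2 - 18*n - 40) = (n + 7)/(n - 4)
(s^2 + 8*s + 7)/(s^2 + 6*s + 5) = (s + 7)/(s + 5)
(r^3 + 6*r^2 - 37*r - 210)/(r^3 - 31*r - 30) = (r + 7)/(r + 1)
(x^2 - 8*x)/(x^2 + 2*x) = (x - 8)/(x + 2)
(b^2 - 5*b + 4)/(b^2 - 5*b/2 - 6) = 2*(b - 1)/(2*b + 3)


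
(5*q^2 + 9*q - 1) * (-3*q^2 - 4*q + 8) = -15*q^4 - 47*q^3 + 7*q^2 + 76*q - 8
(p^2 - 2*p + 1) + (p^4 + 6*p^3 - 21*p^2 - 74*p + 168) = p^4 + 6*p^3 - 20*p^2 - 76*p + 169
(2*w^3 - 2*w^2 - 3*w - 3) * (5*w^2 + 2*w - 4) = 10*w^5 - 6*w^4 - 27*w^3 - 13*w^2 + 6*w + 12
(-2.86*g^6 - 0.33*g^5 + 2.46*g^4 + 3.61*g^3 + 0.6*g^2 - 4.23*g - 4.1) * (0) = 0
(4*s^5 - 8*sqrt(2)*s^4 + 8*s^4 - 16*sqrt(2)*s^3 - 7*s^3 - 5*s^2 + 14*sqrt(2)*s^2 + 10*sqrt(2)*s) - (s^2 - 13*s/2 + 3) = 4*s^5 - 8*sqrt(2)*s^4 + 8*s^4 - 16*sqrt(2)*s^3 - 7*s^3 - 6*s^2 + 14*sqrt(2)*s^2 + 13*s/2 + 10*sqrt(2)*s - 3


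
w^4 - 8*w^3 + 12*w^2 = w^2*(w - 6)*(w - 2)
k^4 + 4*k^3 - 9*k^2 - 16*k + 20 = (k - 2)*(k - 1)*(k + 2)*(k + 5)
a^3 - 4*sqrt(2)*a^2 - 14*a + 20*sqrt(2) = (a - 5*sqrt(2))*(a - sqrt(2))*(a + 2*sqrt(2))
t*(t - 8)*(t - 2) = t^3 - 10*t^2 + 16*t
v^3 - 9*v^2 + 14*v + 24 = (v - 6)*(v - 4)*(v + 1)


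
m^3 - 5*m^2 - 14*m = m*(m - 7)*(m + 2)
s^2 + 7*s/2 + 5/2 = (s + 1)*(s + 5/2)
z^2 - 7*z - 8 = (z - 8)*(z + 1)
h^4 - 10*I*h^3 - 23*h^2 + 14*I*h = h*(h - 7*I)*(h - 2*I)*(h - I)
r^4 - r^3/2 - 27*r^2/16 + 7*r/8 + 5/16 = (r - 1)^2*(r + 1/4)*(r + 5/4)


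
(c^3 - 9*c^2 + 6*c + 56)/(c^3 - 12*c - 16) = (c - 7)/(c + 2)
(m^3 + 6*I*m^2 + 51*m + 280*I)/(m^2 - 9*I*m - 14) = (m^2 + 13*I*m - 40)/(m - 2*I)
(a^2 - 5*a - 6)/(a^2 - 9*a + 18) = (a + 1)/(a - 3)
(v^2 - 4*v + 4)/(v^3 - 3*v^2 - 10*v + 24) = (v - 2)/(v^2 - v - 12)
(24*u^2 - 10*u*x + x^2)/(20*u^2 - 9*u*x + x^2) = (-6*u + x)/(-5*u + x)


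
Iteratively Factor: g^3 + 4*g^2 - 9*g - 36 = (g + 4)*(g^2 - 9) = (g + 3)*(g + 4)*(g - 3)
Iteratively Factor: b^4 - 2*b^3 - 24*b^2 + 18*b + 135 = (b - 5)*(b^3 + 3*b^2 - 9*b - 27) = (b - 5)*(b - 3)*(b^2 + 6*b + 9) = (b - 5)*(b - 3)*(b + 3)*(b + 3)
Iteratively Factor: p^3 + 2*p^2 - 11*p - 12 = (p - 3)*(p^2 + 5*p + 4) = (p - 3)*(p + 1)*(p + 4)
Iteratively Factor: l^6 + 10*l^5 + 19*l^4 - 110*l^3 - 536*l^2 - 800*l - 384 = (l + 4)*(l^5 + 6*l^4 - 5*l^3 - 90*l^2 - 176*l - 96) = (l + 2)*(l + 4)*(l^4 + 4*l^3 - 13*l^2 - 64*l - 48) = (l + 2)*(l + 3)*(l + 4)*(l^3 + l^2 - 16*l - 16) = (l + 1)*(l + 2)*(l + 3)*(l + 4)*(l^2 - 16) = (l - 4)*(l + 1)*(l + 2)*(l + 3)*(l + 4)*(l + 4)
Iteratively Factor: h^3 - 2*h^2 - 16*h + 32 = (h - 4)*(h^2 + 2*h - 8) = (h - 4)*(h - 2)*(h + 4)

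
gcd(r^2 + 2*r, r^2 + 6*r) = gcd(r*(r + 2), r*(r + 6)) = r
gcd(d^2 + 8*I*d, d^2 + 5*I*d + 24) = d + 8*I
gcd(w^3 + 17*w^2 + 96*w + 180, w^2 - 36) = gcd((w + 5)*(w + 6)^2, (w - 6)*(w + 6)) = w + 6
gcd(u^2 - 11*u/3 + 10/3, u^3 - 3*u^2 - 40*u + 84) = u - 2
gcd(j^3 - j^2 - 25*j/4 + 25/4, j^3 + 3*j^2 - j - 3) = j - 1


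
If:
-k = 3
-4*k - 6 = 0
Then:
No Solution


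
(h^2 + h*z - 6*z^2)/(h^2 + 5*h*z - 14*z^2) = (h + 3*z)/(h + 7*z)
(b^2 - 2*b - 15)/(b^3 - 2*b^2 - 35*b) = (-b^2 + 2*b + 15)/(b*(-b^2 + 2*b + 35))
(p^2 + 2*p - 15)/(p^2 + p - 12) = (p + 5)/(p + 4)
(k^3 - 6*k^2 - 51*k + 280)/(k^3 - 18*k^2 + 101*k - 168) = (k^2 + 2*k - 35)/(k^2 - 10*k + 21)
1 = 1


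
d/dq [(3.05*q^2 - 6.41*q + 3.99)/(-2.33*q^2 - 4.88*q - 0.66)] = (-29.8193*q^2 + 14.5674*q + 23.7018)/(5.4289*q^4 + 22.7408*q^3 + 26.89*q^2 + 6.4416*q + 0.4356)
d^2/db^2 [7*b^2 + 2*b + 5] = 14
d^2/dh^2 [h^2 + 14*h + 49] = 2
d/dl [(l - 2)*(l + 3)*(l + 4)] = 3*l^2 + 10*l - 2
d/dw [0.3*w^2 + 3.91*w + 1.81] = 0.6*w + 3.91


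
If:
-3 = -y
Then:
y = 3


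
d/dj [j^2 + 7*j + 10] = 2*j + 7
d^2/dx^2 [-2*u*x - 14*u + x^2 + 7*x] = 2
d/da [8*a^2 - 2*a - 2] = 16*a - 2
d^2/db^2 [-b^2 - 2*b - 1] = -2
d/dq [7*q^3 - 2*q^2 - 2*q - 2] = 21*q^2 - 4*q - 2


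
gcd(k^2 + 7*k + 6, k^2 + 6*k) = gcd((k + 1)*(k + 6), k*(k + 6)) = k + 6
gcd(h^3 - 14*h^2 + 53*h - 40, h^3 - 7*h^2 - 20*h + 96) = h - 8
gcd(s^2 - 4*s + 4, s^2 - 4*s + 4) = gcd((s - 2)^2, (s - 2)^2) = s^2 - 4*s + 4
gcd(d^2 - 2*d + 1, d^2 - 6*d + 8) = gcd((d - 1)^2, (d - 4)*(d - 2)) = 1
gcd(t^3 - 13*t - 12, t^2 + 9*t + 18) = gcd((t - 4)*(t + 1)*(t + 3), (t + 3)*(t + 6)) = t + 3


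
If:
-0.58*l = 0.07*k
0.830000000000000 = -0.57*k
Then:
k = -1.46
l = 0.18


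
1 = 1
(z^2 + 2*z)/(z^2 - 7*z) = (z + 2)/(z - 7)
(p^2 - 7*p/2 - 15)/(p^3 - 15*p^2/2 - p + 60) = 1/(p - 4)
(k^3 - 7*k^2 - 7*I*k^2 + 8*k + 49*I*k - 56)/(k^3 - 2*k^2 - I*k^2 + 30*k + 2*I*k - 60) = (k^3 - 7*k^2*(1 + I) + k*(8 + 49*I) - 56)/(k^3 - k^2*(2 + I) + 2*k*(15 + I) - 60)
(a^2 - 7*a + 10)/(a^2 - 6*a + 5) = (a - 2)/(a - 1)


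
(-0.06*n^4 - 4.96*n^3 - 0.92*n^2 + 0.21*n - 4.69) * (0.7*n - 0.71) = -0.042*n^5 - 3.4294*n^4 + 2.8776*n^3 + 0.8002*n^2 - 3.4321*n + 3.3299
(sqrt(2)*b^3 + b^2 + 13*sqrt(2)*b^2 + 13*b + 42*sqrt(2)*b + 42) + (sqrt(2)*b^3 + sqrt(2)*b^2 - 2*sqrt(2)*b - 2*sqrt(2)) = 2*sqrt(2)*b^3 + b^2 + 14*sqrt(2)*b^2 + 13*b + 40*sqrt(2)*b - 2*sqrt(2) + 42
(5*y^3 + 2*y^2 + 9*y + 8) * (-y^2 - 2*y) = -5*y^5 - 12*y^4 - 13*y^3 - 26*y^2 - 16*y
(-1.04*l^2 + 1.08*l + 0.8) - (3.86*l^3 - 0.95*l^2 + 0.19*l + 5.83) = -3.86*l^3 - 0.0900000000000001*l^2 + 0.89*l - 5.03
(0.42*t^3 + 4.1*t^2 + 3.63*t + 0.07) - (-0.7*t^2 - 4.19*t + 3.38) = 0.42*t^3 + 4.8*t^2 + 7.82*t - 3.31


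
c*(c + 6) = c^2 + 6*c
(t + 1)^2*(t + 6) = t^3 + 8*t^2 + 13*t + 6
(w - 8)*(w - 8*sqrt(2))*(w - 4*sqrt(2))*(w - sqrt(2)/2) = w^4 - 25*sqrt(2)*w^3/2 - 8*w^3 + 76*w^2 + 100*sqrt(2)*w^2 - 608*w - 32*sqrt(2)*w + 256*sqrt(2)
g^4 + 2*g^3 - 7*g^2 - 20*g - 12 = (g - 3)*(g + 1)*(g + 2)^2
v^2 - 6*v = v*(v - 6)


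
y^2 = y^2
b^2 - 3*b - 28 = (b - 7)*(b + 4)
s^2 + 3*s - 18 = (s - 3)*(s + 6)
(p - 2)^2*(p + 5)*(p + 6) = p^4 + 7*p^3 - 10*p^2 - 76*p + 120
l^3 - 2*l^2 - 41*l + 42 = (l - 7)*(l - 1)*(l + 6)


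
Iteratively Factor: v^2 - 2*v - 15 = (v + 3)*(v - 5)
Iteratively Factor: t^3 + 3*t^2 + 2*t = (t + 1)*(t^2 + 2*t) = t*(t + 1)*(t + 2)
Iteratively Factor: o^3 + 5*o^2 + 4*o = (o + 1)*(o^2 + 4*o) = (o + 1)*(o + 4)*(o)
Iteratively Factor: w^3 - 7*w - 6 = (w + 1)*(w^2 - w - 6) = (w - 3)*(w + 1)*(w + 2)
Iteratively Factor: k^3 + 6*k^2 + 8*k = (k + 4)*(k^2 + 2*k) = (k + 2)*(k + 4)*(k)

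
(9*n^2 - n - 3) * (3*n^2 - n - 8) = 27*n^4 - 12*n^3 - 80*n^2 + 11*n + 24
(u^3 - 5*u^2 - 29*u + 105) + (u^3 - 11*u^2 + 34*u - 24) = 2*u^3 - 16*u^2 + 5*u + 81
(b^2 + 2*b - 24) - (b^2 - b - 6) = 3*b - 18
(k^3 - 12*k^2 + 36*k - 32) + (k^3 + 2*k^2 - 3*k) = 2*k^3 - 10*k^2 + 33*k - 32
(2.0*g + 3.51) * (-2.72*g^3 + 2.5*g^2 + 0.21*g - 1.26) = -5.44*g^4 - 4.5472*g^3 + 9.195*g^2 - 1.7829*g - 4.4226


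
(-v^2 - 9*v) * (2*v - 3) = -2*v^3 - 15*v^2 + 27*v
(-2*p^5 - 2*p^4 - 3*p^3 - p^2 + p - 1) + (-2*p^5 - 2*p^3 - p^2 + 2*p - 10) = -4*p^5 - 2*p^4 - 5*p^3 - 2*p^2 + 3*p - 11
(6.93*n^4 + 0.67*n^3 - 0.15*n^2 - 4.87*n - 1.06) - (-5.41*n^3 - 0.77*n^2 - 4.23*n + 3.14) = 6.93*n^4 + 6.08*n^3 + 0.62*n^2 - 0.64*n - 4.2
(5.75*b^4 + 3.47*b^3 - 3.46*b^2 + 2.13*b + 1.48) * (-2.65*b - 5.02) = -15.2375*b^5 - 38.0605*b^4 - 8.2504*b^3 + 11.7247*b^2 - 14.6146*b - 7.4296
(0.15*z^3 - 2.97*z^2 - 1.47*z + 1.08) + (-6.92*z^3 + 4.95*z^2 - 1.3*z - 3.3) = -6.77*z^3 + 1.98*z^2 - 2.77*z - 2.22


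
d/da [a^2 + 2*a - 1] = 2*a + 2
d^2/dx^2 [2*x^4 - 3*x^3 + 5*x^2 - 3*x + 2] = 24*x^2 - 18*x + 10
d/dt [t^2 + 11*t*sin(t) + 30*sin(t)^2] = 11*t*cos(t) + 2*t + 11*sin(t) + 30*sin(2*t)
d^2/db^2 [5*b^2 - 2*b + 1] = 10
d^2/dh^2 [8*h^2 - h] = 16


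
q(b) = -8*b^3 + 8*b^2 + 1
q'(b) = -24*b^2 + 16*b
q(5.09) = -846.71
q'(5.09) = -540.35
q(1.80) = -19.74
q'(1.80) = -48.96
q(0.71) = 2.17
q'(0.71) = -0.74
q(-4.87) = 1114.75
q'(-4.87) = -647.13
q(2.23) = -47.93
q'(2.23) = -83.67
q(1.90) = -24.99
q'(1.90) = -56.24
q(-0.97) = 15.83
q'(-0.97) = -38.10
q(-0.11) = 1.11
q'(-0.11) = -2.05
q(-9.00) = 6481.00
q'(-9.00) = -2088.00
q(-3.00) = 289.00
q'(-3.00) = -264.00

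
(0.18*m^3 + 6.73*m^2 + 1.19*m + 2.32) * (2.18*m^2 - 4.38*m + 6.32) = 0.3924*m^5 + 13.883*m^4 - 25.7456*m^3 + 42.379*m^2 - 2.6408*m + 14.6624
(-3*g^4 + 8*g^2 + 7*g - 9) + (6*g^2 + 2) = -3*g^4 + 14*g^2 + 7*g - 7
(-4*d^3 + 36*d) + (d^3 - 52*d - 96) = -3*d^3 - 16*d - 96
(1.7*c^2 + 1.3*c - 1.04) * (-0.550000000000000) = -0.935*c^2 - 0.715*c + 0.572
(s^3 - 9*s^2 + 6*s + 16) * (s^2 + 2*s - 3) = s^5 - 7*s^4 - 15*s^3 + 55*s^2 + 14*s - 48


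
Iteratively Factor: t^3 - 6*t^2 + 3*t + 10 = (t + 1)*(t^2 - 7*t + 10) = (t - 2)*(t + 1)*(t - 5)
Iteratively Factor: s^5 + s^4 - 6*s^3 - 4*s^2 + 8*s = (s)*(s^4 + s^3 - 6*s^2 - 4*s + 8) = s*(s + 2)*(s^3 - s^2 - 4*s + 4) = s*(s + 2)^2*(s^2 - 3*s + 2) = s*(s - 1)*(s + 2)^2*(s - 2)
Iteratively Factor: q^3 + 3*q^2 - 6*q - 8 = (q + 4)*(q^2 - q - 2) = (q + 1)*(q + 4)*(q - 2)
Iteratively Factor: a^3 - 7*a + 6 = (a - 2)*(a^2 + 2*a - 3) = (a - 2)*(a - 1)*(a + 3)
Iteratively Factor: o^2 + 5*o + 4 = (o + 1)*(o + 4)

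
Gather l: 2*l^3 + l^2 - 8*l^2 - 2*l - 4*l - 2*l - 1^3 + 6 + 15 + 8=2*l^3 - 7*l^2 - 8*l + 28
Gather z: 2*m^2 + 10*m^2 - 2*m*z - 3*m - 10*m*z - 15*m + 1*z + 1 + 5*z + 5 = 12*m^2 - 18*m + z*(6 - 12*m) + 6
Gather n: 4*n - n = 3*n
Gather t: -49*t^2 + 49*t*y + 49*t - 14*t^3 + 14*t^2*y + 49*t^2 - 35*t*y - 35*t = -14*t^3 + 14*t^2*y + t*(14*y + 14)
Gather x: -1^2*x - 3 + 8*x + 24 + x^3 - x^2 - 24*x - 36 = x^3 - x^2 - 17*x - 15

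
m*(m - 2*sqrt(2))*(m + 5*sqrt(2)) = m^3 + 3*sqrt(2)*m^2 - 20*m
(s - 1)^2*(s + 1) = s^3 - s^2 - s + 1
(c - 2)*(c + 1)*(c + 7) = c^3 + 6*c^2 - 9*c - 14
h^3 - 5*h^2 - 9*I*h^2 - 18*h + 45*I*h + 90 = (h - 5)*(h - 6*I)*(h - 3*I)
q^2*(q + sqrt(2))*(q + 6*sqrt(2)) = q^4 + 7*sqrt(2)*q^3 + 12*q^2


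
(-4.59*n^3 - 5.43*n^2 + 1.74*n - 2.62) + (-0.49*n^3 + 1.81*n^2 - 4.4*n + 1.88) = -5.08*n^3 - 3.62*n^2 - 2.66*n - 0.74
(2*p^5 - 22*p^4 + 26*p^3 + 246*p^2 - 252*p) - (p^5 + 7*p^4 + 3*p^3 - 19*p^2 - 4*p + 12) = p^5 - 29*p^4 + 23*p^3 + 265*p^2 - 248*p - 12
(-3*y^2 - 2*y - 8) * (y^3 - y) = -3*y^5 - 2*y^4 - 5*y^3 + 2*y^2 + 8*y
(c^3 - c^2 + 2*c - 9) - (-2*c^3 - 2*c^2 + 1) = 3*c^3 + c^2 + 2*c - 10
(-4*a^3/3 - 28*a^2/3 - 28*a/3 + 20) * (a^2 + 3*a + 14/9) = -4*a^5/3 - 40*a^4/3 - 1064*a^3/27 - 608*a^2/27 + 1228*a/27 + 280/9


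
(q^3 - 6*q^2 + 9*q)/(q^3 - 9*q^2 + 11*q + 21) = q*(q - 3)/(q^2 - 6*q - 7)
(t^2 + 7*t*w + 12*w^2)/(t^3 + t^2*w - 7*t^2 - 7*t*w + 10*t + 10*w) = (t^2 + 7*t*w + 12*w^2)/(t^3 + t^2*w - 7*t^2 - 7*t*w + 10*t + 10*w)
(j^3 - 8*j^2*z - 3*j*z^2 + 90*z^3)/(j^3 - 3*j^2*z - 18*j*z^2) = (j - 5*z)/j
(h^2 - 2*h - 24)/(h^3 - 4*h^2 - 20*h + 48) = 1/(h - 2)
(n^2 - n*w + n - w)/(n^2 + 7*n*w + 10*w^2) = (n^2 - n*w + n - w)/(n^2 + 7*n*w + 10*w^2)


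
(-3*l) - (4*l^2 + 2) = -4*l^2 - 3*l - 2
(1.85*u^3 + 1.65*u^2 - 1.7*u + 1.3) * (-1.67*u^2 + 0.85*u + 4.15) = -3.0895*u^5 - 1.183*u^4 + 11.919*u^3 + 3.2315*u^2 - 5.95*u + 5.395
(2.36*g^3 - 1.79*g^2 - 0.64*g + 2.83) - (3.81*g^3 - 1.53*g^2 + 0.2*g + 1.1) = -1.45*g^3 - 0.26*g^2 - 0.84*g + 1.73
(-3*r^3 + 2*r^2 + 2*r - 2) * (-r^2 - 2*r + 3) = 3*r^5 + 4*r^4 - 15*r^3 + 4*r^2 + 10*r - 6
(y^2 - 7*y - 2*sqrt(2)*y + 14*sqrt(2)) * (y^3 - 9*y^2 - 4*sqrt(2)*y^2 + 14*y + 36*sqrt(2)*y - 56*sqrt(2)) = y^5 - 16*y^4 - 6*sqrt(2)*y^4 + 93*y^3 + 96*sqrt(2)*y^3 - 462*sqrt(2)*y^2 - 354*y^2 + 588*sqrt(2)*y + 1232*y - 1568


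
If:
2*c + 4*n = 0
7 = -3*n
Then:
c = 14/3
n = -7/3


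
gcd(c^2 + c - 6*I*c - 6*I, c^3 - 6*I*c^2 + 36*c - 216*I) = c - 6*I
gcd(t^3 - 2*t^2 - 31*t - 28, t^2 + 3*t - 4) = t + 4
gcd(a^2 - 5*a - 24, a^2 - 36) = 1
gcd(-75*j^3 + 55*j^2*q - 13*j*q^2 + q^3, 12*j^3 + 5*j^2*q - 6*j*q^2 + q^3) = -3*j + q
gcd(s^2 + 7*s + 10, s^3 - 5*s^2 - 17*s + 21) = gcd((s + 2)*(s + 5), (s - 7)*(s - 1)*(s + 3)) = 1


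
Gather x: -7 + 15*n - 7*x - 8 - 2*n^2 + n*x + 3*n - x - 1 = -2*n^2 + 18*n + x*(n - 8) - 16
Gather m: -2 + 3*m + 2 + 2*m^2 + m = 2*m^2 + 4*m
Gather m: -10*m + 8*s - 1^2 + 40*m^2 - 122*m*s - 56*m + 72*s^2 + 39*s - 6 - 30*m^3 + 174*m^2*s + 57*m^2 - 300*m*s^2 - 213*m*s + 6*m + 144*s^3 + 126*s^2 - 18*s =-30*m^3 + m^2*(174*s + 97) + m*(-300*s^2 - 335*s - 60) + 144*s^3 + 198*s^2 + 29*s - 7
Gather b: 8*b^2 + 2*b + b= 8*b^2 + 3*b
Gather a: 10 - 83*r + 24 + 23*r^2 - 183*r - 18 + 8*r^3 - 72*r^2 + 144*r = 8*r^3 - 49*r^2 - 122*r + 16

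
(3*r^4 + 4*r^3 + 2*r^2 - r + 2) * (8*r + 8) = 24*r^5 + 56*r^4 + 48*r^3 + 8*r^2 + 8*r + 16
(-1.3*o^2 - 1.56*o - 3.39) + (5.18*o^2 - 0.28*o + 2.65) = 3.88*o^2 - 1.84*o - 0.74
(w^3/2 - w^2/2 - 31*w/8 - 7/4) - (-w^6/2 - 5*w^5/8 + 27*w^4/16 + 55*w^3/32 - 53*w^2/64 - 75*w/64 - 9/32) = w^6/2 + 5*w^5/8 - 27*w^4/16 - 39*w^3/32 + 21*w^2/64 - 173*w/64 - 47/32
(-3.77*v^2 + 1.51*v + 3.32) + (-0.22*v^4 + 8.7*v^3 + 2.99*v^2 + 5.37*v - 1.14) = -0.22*v^4 + 8.7*v^3 - 0.78*v^2 + 6.88*v + 2.18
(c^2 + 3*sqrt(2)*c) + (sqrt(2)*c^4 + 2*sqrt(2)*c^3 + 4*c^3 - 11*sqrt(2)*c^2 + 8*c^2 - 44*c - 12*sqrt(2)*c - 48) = sqrt(2)*c^4 + 2*sqrt(2)*c^3 + 4*c^3 - 11*sqrt(2)*c^2 + 9*c^2 - 44*c - 9*sqrt(2)*c - 48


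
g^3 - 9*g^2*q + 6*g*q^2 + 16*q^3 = (g - 8*q)*(g - 2*q)*(g + q)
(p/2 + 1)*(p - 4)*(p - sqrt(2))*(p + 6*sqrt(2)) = p^4/2 - p^3 + 5*sqrt(2)*p^3/2 - 10*p^2 - 5*sqrt(2)*p^2 - 20*sqrt(2)*p + 12*p + 48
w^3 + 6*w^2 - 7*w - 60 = (w - 3)*(w + 4)*(w + 5)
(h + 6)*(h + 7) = h^2 + 13*h + 42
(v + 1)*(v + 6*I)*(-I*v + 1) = -I*v^3 + 7*v^2 - I*v^2 + 7*v + 6*I*v + 6*I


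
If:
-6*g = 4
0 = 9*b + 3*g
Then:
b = 2/9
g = -2/3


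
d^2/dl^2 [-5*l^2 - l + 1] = -10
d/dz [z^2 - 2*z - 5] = 2*z - 2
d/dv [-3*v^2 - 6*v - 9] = -6*v - 6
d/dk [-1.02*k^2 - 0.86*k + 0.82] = -2.04*k - 0.86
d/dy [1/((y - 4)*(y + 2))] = 2*(1 - y)/(y^4 - 4*y^3 - 12*y^2 + 32*y + 64)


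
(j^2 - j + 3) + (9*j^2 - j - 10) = 10*j^2 - 2*j - 7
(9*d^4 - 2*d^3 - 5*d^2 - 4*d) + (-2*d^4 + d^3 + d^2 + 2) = 7*d^4 - d^3 - 4*d^2 - 4*d + 2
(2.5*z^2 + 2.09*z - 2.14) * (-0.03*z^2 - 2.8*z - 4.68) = -0.075*z^4 - 7.0627*z^3 - 17.4878*z^2 - 3.7892*z + 10.0152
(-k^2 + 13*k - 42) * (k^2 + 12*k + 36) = -k^4 + k^3 + 78*k^2 - 36*k - 1512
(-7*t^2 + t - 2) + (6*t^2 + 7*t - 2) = -t^2 + 8*t - 4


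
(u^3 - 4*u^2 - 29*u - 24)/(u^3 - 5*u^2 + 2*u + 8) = (u^2 - 5*u - 24)/(u^2 - 6*u + 8)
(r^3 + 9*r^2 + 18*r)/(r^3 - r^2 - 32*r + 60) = r*(r + 3)/(r^2 - 7*r + 10)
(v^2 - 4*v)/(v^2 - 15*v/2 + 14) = 2*v/(2*v - 7)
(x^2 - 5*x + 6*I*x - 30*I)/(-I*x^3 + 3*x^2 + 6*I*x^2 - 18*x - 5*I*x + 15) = (I*x - 6)/(x^2 + x*(-1 + 3*I) - 3*I)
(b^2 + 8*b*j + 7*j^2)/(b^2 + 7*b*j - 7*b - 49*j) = (b + j)/(b - 7)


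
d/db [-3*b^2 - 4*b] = -6*b - 4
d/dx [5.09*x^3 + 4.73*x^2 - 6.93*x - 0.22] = 15.27*x^2 + 9.46*x - 6.93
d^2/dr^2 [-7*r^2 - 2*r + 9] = -14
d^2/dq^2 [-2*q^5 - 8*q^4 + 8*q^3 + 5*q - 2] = 8*q*(-5*q^2 - 12*q + 6)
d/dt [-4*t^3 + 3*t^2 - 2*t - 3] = -12*t^2 + 6*t - 2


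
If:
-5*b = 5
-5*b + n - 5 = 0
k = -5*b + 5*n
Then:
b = -1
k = 5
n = 0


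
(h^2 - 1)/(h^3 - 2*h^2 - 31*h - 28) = (h - 1)/(h^2 - 3*h - 28)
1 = 1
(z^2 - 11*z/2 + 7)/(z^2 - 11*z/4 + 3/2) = 2*(2*z - 7)/(4*z - 3)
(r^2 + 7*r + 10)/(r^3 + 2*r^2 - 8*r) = (r^2 + 7*r + 10)/(r*(r^2 + 2*r - 8))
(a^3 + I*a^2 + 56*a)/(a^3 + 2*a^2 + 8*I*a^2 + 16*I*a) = (a - 7*I)/(a + 2)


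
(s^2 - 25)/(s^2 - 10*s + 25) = (s + 5)/(s - 5)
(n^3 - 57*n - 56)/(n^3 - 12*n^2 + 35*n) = (n^3 - 57*n - 56)/(n*(n^2 - 12*n + 35))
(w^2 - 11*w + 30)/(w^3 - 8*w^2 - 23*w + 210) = (w - 5)/(w^2 - 2*w - 35)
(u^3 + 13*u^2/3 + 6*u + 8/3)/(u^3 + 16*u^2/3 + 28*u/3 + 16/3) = (u + 1)/(u + 2)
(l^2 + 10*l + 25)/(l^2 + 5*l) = (l + 5)/l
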